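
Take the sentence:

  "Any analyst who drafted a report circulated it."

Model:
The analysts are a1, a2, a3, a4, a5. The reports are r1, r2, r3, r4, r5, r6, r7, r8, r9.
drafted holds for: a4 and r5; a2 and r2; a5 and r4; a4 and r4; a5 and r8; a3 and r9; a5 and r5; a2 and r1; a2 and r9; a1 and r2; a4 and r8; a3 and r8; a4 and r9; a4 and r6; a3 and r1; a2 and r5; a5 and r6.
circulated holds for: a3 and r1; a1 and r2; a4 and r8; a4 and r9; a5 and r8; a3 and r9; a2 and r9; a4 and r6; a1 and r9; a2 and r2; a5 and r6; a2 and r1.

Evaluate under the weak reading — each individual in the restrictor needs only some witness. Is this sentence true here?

True

"it" takes "a report" as antecedent — a donkey pronoun bound across the clause boundary.
Weak reading: every analyst a with some drafted-report has at least one drafted-report r such that circulated(a,r).
Per analyst: a1:✓  a2:✓  a3:✓  a4:✓  a5:✓
Every analyst in the restrictor has a witness.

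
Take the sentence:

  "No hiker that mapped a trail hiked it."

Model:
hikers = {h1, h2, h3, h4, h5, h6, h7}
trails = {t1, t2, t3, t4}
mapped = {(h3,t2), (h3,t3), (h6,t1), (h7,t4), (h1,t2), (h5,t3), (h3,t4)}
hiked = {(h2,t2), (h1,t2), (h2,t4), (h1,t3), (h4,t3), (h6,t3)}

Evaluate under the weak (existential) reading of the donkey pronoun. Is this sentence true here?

False

"it" takes "a trail" as antecedent — a donkey pronoun bound across the clause boundary.
Truth condition: for no (h,t) with mapped(h,t) does hiked(h,t) hold.
Restrictor pairs — does the scope hold? (h1,t2):holds  (h3,t2):fails  (h3,t3):fails  (h3,t4):fails  (h5,t3):fails  (h6,t1):fails  (h7,t4):fails
Scope holds for 1 pair(s), so the sentence is false.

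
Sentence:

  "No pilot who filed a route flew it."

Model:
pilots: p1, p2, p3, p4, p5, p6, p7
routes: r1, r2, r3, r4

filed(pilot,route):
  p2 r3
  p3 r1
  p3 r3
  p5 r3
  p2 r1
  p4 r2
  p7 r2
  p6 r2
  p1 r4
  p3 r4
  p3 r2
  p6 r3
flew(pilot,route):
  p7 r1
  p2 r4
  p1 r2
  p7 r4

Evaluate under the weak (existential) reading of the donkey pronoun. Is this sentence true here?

"it" takes "a route" as antecedent — a donkey pronoun bound across the clause boundary.
Truth condition: for no (p,r) with filed(p,r) does flew(p,r) hold.
Restrictor pairs — does the scope hold? (p1,r4):fails  (p2,r1):fails  (p2,r3):fails  (p3,r1):fails  (p3,r2):fails  (p3,r3):fails  (p3,r4):fails  (p4,r2):fails  (p5,r3):fails  (p6,r2):fails  (p6,r3):fails  (p7,r2):fails
Scope holds for no restrictor pair, so the sentence is true.

True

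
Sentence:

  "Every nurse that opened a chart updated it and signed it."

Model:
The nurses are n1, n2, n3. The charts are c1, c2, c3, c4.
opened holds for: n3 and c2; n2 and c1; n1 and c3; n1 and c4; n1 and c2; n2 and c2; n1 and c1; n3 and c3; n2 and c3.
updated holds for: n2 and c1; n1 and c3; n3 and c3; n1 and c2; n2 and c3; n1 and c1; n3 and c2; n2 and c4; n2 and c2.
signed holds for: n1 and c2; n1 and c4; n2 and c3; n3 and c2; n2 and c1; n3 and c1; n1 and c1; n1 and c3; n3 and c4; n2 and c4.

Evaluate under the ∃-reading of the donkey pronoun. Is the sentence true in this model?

True

"it" takes "a chart" as antecedent — a donkey pronoun bound across the clause boundary.
Weak reading: every nurse n with some opened-chart has at least one opened-chart c such that updated(n,c) ∧ signed(n,c).
Per nurse: n1:✓  n2:✓  n3:✓
Every nurse in the restrictor has a witness.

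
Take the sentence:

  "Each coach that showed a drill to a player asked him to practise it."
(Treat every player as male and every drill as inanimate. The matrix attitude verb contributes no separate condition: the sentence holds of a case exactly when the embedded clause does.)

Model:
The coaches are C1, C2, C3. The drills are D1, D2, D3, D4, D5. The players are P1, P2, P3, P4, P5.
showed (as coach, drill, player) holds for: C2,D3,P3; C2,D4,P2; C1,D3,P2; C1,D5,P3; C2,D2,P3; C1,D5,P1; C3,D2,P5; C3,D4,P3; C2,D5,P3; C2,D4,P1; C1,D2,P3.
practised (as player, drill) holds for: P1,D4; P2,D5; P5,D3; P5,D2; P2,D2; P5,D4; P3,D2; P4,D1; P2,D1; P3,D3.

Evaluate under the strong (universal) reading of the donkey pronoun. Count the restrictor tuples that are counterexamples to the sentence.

6

"him" takes "a player" as antecedent and "it" takes "a drill"; both are donkey pronouns co-varying with the restrictor.
Strong reading: for every (c,d,p) with showed(c,d,p), practised(p,d).
Restrictor triples: (C1,D2,P3)→practised(P3,D2) ✓  (C1,D3,P2)→practised(P2,D3) ✗  (C1,D5,P1)→practised(P1,D5) ✗  (C1,D5,P3)→practised(P3,D5) ✗  (C2,D2,P3)→practised(P3,D2) ✓  (C2,D3,P3)→practised(P3,D3) ✓  (C2,D4,P1)→practised(P1,D4) ✓  (C2,D4,P2)→practised(P2,D4) ✗  (C2,D5,P3)→practised(P3,D5) ✗  (C3,D2,P5)→practised(P5,D2) ✓  (C3,D4,P3)→practised(P3,D4) ✗
Counterexamples (restrictor triples failing the scope): 6.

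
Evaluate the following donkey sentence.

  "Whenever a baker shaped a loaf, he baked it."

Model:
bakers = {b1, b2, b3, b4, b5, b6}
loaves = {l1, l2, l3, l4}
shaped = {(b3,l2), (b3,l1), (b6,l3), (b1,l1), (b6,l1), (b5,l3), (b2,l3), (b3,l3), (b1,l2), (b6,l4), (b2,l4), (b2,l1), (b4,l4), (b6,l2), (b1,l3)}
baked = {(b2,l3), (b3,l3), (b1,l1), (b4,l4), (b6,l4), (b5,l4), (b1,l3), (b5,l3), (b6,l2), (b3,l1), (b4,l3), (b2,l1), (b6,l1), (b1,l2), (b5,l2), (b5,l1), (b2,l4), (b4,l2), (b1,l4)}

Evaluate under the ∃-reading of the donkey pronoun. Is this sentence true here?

True

"it" takes "a loaf" as antecedent — a donkey pronoun bound across the clause boundary.
Weak reading: every baker b with some shaped-loaf has at least one shaped-loaf l such that baked(b,l).
Per baker: b1:✓  b2:✓  b3:✓  b4:✓  b5:✓  b6:✓
Every baker in the restrictor has a witness.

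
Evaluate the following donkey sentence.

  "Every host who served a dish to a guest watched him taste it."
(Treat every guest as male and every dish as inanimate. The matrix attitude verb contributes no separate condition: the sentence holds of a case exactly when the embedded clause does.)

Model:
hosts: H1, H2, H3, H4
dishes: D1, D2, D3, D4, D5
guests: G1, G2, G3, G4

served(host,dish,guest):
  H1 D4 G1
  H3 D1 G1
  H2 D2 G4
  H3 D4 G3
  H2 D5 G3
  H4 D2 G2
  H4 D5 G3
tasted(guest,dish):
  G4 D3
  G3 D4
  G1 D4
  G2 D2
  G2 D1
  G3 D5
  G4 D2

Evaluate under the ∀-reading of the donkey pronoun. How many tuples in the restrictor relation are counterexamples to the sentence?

"him" takes "a guest" as antecedent and "it" takes "a dish"; both are donkey pronouns co-varying with the restrictor.
Strong reading: for every (h,d,g) with served(h,d,g), tasted(g,d).
Restrictor triples: (H1,D4,G1)→tasted(G1,D4) ✓  (H2,D2,G4)→tasted(G4,D2) ✓  (H2,D5,G3)→tasted(G3,D5) ✓  (H3,D1,G1)→tasted(G1,D1) ✗  (H3,D4,G3)→tasted(G3,D4) ✓  (H4,D2,G2)→tasted(G2,D2) ✓  (H4,D5,G3)→tasted(G3,D5) ✓
Counterexamples (restrictor triples failing the scope): 1.

1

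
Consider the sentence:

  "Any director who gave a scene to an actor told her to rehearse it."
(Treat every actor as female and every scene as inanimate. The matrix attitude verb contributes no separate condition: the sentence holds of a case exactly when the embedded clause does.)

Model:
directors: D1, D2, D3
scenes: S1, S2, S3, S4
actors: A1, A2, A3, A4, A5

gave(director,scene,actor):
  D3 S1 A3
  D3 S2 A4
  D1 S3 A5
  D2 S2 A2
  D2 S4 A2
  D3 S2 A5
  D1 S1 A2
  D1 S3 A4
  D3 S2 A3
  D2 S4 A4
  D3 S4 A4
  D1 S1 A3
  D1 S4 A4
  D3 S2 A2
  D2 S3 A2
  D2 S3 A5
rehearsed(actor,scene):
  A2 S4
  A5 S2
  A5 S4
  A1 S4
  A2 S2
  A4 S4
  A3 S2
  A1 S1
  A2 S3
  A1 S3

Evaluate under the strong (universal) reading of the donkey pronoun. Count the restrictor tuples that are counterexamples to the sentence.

7

"her" takes "an actor" as antecedent and "it" takes "a scene"; both are donkey pronouns co-varying with the restrictor.
Strong reading: for every (d,s,a) with gave(d,s,a), rehearsed(a,s).
Restrictor triples: (D1,S1,A2)→rehearsed(A2,S1) ✗  (D1,S1,A3)→rehearsed(A3,S1) ✗  (D1,S3,A4)→rehearsed(A4,S3) ✗  (D1,S3,A5)→rehearsed(A5,S3) ✗  (D1,S4,A4)→rehearsed(A4,S4) ✓  (D2,S2,A2)→rehearsed(A2,S2) ✓  (D2,S3,A2)→rehearsed(A2,S3) ✓  (D2,S3,A5)→rehearsed(A5,S3) ✗  (D2,S4,A2)→rehearsed(A2,S4) ✓  (D2,S4,A4)→rehearsed(A4,S4) ✓  (D3,S1,A3)→rehearsed(A3,S1) ✗  (D3,S2,A2)→rehearsed(A2,S2) ✓  (D3,S2,A3)→rehearsed(A3,S2) ✓  (D3,S2,A4)→rehearsed(A4,S2) ✗  (D3,S2,A5)→rehearsed(A5,S2) ✓  (D3,S4,A4)→rehearsed(A4,S4) ✓
Counterexamples (restrictor triples failing the scope): 7.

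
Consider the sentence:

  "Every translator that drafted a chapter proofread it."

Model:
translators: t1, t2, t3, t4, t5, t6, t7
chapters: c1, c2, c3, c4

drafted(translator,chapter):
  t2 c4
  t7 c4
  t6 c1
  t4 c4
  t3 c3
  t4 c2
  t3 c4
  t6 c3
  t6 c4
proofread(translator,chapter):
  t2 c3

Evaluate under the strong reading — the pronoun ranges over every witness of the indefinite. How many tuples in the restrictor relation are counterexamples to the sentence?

"it" takes "a chapter" as antecedent — a donkey pronoun bound across the clause boundary.
Strong reading: for every (t,c) with drafted(t,c), proofread(t,c).
Restrictor pairs: (t2,c4) ✗  (t3,c3) ✗  (t3,c4) ✗  (t4,c2) ✗  (t4,c4) ✗  (t6,c1) ✗  (t6,c3) ✗  (t6,c4) ✗  (t7,c4) ✗
Counterexamples (restrictor pairs failing the scope): 9.

9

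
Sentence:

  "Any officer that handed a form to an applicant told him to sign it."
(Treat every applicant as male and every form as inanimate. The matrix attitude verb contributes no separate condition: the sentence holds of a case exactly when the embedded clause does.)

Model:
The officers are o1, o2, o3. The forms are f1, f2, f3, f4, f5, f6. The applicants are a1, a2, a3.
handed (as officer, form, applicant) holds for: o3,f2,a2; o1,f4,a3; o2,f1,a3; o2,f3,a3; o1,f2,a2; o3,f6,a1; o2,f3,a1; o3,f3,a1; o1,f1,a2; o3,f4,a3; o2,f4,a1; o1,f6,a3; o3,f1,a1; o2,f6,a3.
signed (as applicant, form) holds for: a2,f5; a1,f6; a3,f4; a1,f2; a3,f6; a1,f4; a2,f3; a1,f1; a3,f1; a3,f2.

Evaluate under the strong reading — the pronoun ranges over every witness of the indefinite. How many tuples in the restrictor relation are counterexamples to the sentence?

"him" takes "an applicant" as antecedent and "it" takes "a form"; both are donkey pronouns co-varying with the restrictor.
Strong reading: for every (o,f,a) with handed(o,f,a), signed(a,f).
Restrictor triples: (o1,f1,a2)→signed(a2,f1) ✗  (o1,f2,a2)→signed(a2,f2) ✗  (o1,f4,a3)→signed(a3,f4) ✓  (o1,f6,a3)→signed(a3,f6) ✓  (o2,f1,a3)→signed(a3,f1) ✓  (o2,f3,a1)→signed(a1,f3) ✗  (o2,f3,a3)→signed(a3,f3) ✗  (o2,f4,a1)→signed(a1,f4) ✓  (o2,f6,a3)→signed(a3,f6) ✓  (o3,f1,a1)→signed(a1,f1) ✓  (o3,f2,a2)→signed(a2,f2) ✗  (o3,f3,a1)→signed(a1,f3) ✗  (o3,f4,a3)→signed(a3,f4) ✓  (o3,f6,a1)→signed(a1,f6) ✓
Counterexamples (restrictor triples failing the scope): 6.

6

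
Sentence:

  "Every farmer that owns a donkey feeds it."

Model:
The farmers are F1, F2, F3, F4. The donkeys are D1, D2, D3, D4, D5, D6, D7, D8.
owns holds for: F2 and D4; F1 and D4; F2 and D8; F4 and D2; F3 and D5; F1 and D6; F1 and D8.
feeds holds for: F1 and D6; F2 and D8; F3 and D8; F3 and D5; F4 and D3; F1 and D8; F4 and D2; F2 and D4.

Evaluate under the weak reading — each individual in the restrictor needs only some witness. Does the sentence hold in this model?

"it" takes "a donkey" as antecedent — a donkey pronoun bound across the clause boundary.
Weak reading: every farmer f with some owns-donkey has at least one owns-donkey d such that feeds(f,d).
Per farmer: F1:✓  F2:✓  F3:✓  F4:✓
Every farmer in the restrictor has a witness.

True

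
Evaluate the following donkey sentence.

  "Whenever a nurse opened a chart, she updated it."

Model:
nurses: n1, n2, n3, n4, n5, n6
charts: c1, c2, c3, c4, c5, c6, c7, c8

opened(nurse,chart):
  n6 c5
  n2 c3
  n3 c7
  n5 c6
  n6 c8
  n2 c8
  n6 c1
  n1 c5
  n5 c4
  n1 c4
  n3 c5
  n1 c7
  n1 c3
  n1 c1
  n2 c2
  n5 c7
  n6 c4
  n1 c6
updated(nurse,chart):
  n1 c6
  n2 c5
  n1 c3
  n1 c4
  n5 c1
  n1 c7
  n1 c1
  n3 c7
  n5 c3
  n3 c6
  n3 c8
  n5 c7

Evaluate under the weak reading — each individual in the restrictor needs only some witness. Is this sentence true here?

"it" takes "a chart" as antecedent — a donkey pronoun bound across the clause boundary.
Weak reading: every nurse n with some opened-chart has at least one opened-chart c such that updated(n,c).
Per nurse: n1:✓  n2:✗  n3:✓  n5:✓  n6:✗
n2 has no witness among its opened-charts.

False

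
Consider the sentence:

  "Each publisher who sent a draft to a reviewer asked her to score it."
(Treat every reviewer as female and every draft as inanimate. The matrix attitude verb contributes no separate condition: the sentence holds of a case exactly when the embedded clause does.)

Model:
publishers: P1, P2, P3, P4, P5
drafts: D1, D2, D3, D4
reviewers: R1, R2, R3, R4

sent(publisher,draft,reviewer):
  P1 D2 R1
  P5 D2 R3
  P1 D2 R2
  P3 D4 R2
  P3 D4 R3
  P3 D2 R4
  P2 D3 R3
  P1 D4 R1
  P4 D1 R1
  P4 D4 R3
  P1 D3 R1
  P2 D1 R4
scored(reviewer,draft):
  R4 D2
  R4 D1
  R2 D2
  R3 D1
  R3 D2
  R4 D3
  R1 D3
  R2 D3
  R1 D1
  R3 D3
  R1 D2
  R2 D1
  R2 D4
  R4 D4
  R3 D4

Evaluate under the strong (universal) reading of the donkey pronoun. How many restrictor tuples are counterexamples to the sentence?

1

"her" takes "a reviewer" as antecedent and "it" takes "a draft"; both are donkey pronouns co-varying with the restrictor.
Strong reading: for every (p,d,r) with sent(p,d,r), scored(r,d).
Restrictor triples: (P1,D2,R1)→scored(R1,D2) ✓  (P1,D2,R2)→scored(R2,D2) ✓  (P1,D3,R1)→scored(R1,D3) ✓  (P1,D4,R1)→scored(R1,D4) ✗  (P2,D1,R4)→scored(R4,D1) ✓  (P2,D3,R3)→scored(R3,D3) ✓  (P3,D2,R4)→scored(R4,D2) ✓  (P3,D4,R2)→scored(R2,D4) ✓  (P3,D4,R3)→scored(R3,D4) ✓  (P4,D1,R1)→scored(R1,D1) ✓  (P4,D4,R3)→scored(R3,D4) ✓  (P5,D2,R3)→scored(R3,D2) ✓
Counterexamples (restrictor triples failing the scope): 1.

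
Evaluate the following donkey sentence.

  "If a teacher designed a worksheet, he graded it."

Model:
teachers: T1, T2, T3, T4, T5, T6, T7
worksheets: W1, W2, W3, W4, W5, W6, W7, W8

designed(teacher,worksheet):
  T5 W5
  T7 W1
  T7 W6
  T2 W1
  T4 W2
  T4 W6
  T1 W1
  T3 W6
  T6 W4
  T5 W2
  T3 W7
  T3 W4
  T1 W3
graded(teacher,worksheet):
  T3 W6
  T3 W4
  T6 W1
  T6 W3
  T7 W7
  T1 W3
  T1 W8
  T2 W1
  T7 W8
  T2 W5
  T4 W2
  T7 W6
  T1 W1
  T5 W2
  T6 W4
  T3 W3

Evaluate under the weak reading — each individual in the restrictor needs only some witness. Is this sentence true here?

"it" takes "a worksheet" as antecedent — a donkey pronoun bound across the clause boundary.
Weak reading: every teacher t with some designed-worksheet has at least one designed-worksheet w such that graded(t,w).
Per teacher: T1:✓  T2:✓  T3:✓  T4:✓  T5:✓  T6:✓  T7:✓
Every teacher in the restrictor has a witness.

True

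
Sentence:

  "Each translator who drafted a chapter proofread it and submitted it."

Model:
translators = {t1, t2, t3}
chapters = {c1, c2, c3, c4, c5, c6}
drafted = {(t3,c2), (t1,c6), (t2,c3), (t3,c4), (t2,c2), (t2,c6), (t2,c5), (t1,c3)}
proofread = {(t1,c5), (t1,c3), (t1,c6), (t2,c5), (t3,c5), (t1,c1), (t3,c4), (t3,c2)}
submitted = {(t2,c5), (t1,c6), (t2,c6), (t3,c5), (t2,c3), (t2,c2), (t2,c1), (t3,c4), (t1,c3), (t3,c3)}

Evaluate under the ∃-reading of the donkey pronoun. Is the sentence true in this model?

True

"it" takes "a chapter" as antecedent — a donkey pronoun bound across the clause boundary.
Weak reading: every translator t with some drafted-chapter has at least one drafted-chapter c such that proofread(t,c) ∧ submitted(t,c).
Per translator: t1:✓  t2:✓  t3:✓
Every translator in the restrictor has a witness.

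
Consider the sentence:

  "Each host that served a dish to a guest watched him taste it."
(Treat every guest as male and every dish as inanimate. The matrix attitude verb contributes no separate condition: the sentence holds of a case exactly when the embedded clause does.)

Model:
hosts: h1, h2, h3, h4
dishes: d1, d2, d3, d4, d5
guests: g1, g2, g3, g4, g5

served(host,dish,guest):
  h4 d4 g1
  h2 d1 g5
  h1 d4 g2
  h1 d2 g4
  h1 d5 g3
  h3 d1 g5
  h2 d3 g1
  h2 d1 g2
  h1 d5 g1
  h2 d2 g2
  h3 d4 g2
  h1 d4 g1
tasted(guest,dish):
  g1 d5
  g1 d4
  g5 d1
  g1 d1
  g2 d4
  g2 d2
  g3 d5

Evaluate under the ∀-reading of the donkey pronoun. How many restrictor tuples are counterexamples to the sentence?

"him" takes "a guest" as antecedent and "it" takes "a dish"; both are donkey pronouns co-varying with the restrictor.
Strong reading: for every (h,d,g) with served(h,d,g), tasted(g,d).
Restrictor triples: (h1,d2,g4)→tasted(g4,d2) ✗  (h1,d4,g1)→tasted(g1,d4) ✓  (h1,d4,g2)→tasted(g2,d4) ✓  (h1,d5,g1)→tasted(g1,d5) ✓  (h1,d5,g3)→tasted(g3,d5) ✓  (h2,d1,g2)→tasted(g2,d1) ✗  (h2,d1,g5)→tasted(g5,d1) ✓  (h2,d2,g2)→tasted(g2,d2) ✓  (h2,d3,g1)→tasted(g1,d3) ✗  (h3,d1,g5)→tasted(g5,d1) ✓  (h3,d4,g2)→tasted(g2,d4) ✓  (h4,d4,g1)→tasted(g1,d4) ✓
Counterexamples (restrictor triples failing the scope): 3.

3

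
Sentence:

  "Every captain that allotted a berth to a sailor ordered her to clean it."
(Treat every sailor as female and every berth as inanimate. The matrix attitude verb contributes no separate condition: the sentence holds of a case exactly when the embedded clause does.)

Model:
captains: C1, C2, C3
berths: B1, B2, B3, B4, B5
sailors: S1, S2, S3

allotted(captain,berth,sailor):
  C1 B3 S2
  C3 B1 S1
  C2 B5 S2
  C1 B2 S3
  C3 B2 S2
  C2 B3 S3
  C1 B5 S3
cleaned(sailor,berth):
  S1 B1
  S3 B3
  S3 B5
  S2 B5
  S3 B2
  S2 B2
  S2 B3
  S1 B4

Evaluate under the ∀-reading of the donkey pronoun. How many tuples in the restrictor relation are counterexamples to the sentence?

0

"her" takes "a sailor" as antecedent and "it" takes "a berth"; both are donkey pronouns co-varying with the restrictor.
Strong reading: for every (c,b,s) with allotted(c,b,s), cleaned(s,b).
Restrictor triples: (C1,B2,S3)→cleaned(S3,B2) ✓  (C1,B3,S2)→cleaned(S2,B3) ✓  (C1,B5,S3)→cleaned(S3,B5) ✓  (C2,B3,S3)→cleaned(S3,B3) ✓  (C2,B5,S2)→cleaned(S2,B5) ✓  (C3,B1,S1)→cleaned(S1,B1) ✓  (C3,B2,S2)→cleaned(S2,B2) ✓
Counterexamples (restrictor triples failing the scope): 0.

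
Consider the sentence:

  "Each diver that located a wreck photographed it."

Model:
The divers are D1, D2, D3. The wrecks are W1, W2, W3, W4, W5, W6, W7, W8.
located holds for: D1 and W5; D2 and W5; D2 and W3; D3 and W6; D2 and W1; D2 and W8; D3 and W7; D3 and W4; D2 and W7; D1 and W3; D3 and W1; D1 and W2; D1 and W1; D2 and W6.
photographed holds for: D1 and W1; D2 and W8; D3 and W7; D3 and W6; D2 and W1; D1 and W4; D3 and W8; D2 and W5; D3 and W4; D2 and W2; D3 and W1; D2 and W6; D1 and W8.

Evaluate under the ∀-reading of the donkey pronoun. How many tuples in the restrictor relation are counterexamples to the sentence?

5

"it" takes "a wreck" as antecedent — a donkey pronoun bound across the clause boundary.
Strong reading: for every (d,w) with located(d,w), photographed(d,w).
Restrictor pairs: (D1,W1) ✓  (D1,W2) ✗  (D1,W3) ✗  (D1,W5) ✗  (D2,W1) ✓  (D2,W3) ✗  (D2,W5) ✓  (D2,W6) ✓  (D2,W7) ✗  (D2,W8) ✓  (D3,W1) ✓  (D3,W4) ✓  (D3,W6) ✓  (D3,W7) ✓
Counterexamples (restrictor pairs failing the scope): 5.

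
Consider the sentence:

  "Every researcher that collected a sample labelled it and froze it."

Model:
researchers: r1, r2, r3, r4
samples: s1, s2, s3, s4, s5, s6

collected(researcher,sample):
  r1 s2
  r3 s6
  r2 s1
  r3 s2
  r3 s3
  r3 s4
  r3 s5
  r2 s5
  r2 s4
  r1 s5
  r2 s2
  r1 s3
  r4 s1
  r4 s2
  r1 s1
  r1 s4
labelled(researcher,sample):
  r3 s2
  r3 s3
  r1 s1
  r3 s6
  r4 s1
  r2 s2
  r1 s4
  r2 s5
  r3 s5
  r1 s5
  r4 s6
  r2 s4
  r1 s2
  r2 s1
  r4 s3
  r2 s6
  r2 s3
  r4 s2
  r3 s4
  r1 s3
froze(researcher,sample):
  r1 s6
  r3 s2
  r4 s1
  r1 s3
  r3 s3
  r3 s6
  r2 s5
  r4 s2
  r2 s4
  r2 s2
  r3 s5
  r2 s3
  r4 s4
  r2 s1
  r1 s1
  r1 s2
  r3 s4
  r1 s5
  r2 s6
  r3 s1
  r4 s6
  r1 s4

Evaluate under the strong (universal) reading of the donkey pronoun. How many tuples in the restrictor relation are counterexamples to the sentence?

"it" takes "a sample" as antecedent — a donkey pronoun bound across the clause boundary.
Strong reading: for every (r,s) with collected(r,s), labelled(r,s) ∧ froze(r,s).
Restrictor pairs: (r1,s1) ✓  (r1,s2) ✓  (r1,s3) ✓  (r1,s4) ✓  (r1,s5) ✓  (r2,s1) ✓  (r2,s2) ✓  (r2,s4) ✓  (r2,s5) ✓  (r3,s2) ✓  (r3,s3) ✓  (r3,s4) ✓  (r3,s5) ✓  (r3,s6) ✓  (r4,s1) ✓  (r4,s2) ✓
Counterexamples (restrictor pairs failing the scope): 0.

0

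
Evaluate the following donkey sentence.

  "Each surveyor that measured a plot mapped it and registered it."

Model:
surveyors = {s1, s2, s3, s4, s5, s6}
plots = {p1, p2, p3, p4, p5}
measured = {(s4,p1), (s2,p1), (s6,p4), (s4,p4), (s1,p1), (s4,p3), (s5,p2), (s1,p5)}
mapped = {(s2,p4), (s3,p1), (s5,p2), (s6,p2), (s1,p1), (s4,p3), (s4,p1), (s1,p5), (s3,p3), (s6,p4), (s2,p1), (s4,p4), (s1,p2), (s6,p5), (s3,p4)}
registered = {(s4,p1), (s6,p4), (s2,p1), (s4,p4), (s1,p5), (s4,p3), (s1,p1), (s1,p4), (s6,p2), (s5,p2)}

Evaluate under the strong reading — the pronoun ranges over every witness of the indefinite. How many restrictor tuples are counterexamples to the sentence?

"it" takes "a plot" as antecedent — a donkey pronoun bound across the clause boundary.
Strong reading: for every (s,p) with measured(s,p), mapped(s,p) ∧ registered(s,p).
Restrictor pairs: (s1,p1) ✓  (s1,p5) ✓  (s2,p1) ✓  (s4,p1) ✓  (s4,p3) ✓  (s4,p4) ✓  (s5,p2) ✓  (s6,p4) ✓
Counterexamples (restrictor pairs failing the scope): 0.

0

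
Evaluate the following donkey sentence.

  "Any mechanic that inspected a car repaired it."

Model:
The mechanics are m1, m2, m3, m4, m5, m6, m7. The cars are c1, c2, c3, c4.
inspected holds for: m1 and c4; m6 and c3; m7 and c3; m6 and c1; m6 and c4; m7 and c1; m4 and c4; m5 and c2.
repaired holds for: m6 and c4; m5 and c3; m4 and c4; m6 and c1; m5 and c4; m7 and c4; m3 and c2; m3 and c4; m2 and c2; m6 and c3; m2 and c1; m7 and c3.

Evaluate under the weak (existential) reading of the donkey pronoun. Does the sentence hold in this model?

"it" takes "a car" as antecedent — a donkey pronoun bound across the clause boundary.
Weak reading: every mechanic m with some inspected-car has at least one inspected-car c such that repaired(m,c).
Per mechanic: m1:✗  m4:✓  m5:✗  m6:✓  m7:✓
m1 has no witness among its inspected-cars.

False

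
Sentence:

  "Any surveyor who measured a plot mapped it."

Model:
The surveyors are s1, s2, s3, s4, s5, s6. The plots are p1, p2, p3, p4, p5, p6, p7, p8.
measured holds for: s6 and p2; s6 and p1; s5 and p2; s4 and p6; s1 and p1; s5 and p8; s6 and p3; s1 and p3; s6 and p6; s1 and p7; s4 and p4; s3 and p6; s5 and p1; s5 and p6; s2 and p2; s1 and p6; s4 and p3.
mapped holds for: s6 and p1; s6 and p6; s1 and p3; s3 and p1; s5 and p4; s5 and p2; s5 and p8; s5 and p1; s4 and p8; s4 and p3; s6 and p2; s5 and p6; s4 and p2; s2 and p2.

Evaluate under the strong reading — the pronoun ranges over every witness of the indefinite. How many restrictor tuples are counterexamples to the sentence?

"it" takes "a plot" as antecedent — a donkey pronoun bound across the clause boundary.
Strong reading: for every (s,p) with measured(s,p), mapped(s,p).
Restrictor pairs: (s1,p1) ✗  (s1,p3) ✓  (s1,p6) ✗  (s1,p7) ✗  (s2,p2) ✓  (s3,p6) ✗  (s4,p3) ✓  (s4,p4) ✗  (s4,p6) ✗  (s5,p1) ✓  (s5,p2) ✓  (s5,p6) ✓  (s5,p8) ✓  (s6,p1) ✓  (s6,p2) ✓  (s6,p3) ✗  (s6,p6) ✓
Counterexamples (restrictor pairs failing the scope): 7.

7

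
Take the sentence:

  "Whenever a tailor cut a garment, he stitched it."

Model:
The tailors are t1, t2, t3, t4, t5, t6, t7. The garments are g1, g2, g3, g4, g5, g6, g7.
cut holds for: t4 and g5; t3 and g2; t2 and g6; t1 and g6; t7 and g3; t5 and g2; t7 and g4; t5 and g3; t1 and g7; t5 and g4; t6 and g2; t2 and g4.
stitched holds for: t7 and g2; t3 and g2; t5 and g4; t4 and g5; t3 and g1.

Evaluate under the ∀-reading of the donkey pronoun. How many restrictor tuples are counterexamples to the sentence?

"it" takes "a garment" as antecedent — a donkey pronoun bound across the clause boundary.
Strong reading: for every (t,g) with cut(t,g), stitched(t,g).
Restrictor pairs: (t1,g6) ✗  (t1,g7) ✗  (t2,g4) ✗  (t2,g6) ✗  (t3,g2) ✓  (t4,g5) ✓  (t5,g2) ✗  (t5,g3) ✗  (t5,g4) ✓  (t6,g2) ✗  (t7,g3) ✗  (t7,g4) ✗
Counterexamples (restrictor pairs failing the scope): 9.

9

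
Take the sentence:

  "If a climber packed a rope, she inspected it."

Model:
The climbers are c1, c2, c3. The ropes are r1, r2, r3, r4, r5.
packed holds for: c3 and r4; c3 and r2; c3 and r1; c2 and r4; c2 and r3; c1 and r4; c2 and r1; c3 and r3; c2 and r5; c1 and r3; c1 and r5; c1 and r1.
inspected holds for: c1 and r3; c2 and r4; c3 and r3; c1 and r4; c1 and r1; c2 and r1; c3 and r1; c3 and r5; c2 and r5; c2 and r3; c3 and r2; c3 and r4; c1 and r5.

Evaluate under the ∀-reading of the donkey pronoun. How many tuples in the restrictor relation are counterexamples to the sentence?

"it" takes "a rope" as antecedent — a donkey pronoun bound across the clause boundary.
Strong reading: for every (c,r) with packed(c,r), inspected(c,r).
Restrictor pairs: (c1,r1) ✓  (c1,r3) ✓  (c1,r4) ✓  (c1,r5) ✓  (c2,r1) ✓  (c2,r3) ✓  (c2,r4) ✓  (c2,r5) ✓  (c3,r1) ✓  (c3,r2) ✓  (c3,r3) ✓  (c3,r4) ✓
Counterexamples (restrictor pairs failing the scope): 0.

0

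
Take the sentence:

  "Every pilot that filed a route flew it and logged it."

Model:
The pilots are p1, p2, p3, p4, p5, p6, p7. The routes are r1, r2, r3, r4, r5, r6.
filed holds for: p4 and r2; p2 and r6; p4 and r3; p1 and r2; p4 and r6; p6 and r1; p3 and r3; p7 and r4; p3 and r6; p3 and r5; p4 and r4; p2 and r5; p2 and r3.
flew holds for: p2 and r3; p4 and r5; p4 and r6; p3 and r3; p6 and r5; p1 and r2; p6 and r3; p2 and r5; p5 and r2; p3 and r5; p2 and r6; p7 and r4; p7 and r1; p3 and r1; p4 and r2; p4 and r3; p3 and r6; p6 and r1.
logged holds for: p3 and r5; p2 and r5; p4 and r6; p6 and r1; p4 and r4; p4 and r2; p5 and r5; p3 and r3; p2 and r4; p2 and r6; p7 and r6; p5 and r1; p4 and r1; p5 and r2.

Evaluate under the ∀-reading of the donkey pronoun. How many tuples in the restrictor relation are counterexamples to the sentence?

"it" takes "a route" as antecedent — a donkey pronoun bound across the clause boundary.
Strong reading: for every (p,r) with filed(p,r), flew(p,r) ∧ logged(p,r).
Restrictor pairs: (p1,r2) ✗  (p2,r3) ✗  (p2,r5) ✓  (p2,r6) ✓  (p3,r3) ✓  (p3,r5) ✓  (p3,r6) ✗  (p4,r2) ✓  (p4,r3) ✗  (p4,r4) ✗  (p4,r6) ✓  (p6,r1) ✓  (p7,r4) ✗
Counterexamples (restrictor pairs failing the scope): 6.

6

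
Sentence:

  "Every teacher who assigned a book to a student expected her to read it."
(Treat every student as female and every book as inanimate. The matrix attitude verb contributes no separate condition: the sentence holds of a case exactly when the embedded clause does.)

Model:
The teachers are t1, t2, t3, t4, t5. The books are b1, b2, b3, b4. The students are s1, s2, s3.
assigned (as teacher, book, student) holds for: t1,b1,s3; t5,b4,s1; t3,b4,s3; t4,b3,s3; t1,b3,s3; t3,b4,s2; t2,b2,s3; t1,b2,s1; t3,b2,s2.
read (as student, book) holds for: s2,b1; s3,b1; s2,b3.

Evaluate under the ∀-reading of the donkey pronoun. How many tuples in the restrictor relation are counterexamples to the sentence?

"her" takes "a student" as antecedent and "it" takes "a book"; both are donkey pronouns co-varying with the restrictor.
Strong reading: for every (t,b,s) with assigned(t,b,s), read(s,b).
Restrictor triples: (t1,b1,s3)→read(s3,b1) ✓  (t1,b2,s1)→read(s1,b2) ✗  (t1,b3,s3)→read(s3,b3) ✗  (t2,b2,s3)→read(s3,b2) ✗  (t3,b2,s2)→read(s2,b2) ✗  (t3,b4,s2)→read(s2,b4) ✗  (t3,b4,s3)→read(s3,b4) ✗  (t4,b3,s3)→read(s3,b3) ✗  (t5,b4,s1)→read(s1,b4) ✗
Counterexamples (restrictor triples failing the scope): 8.

8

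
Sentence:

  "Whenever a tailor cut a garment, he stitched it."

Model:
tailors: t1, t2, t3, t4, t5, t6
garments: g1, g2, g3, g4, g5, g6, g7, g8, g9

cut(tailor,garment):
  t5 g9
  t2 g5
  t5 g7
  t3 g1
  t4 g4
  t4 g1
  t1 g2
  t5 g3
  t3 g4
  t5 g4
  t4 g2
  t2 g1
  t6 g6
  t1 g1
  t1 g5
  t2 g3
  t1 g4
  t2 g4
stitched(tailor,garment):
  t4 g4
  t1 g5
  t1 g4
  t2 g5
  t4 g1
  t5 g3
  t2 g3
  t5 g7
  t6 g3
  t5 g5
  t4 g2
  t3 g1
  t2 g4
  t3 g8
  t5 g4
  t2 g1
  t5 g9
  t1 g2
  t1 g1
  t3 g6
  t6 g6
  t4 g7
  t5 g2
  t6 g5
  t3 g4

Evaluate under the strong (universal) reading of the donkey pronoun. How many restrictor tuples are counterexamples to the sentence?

0

"it" takes "a garment" as antecedent — a donkey pronoun bound across the clause boundary.
Strong reading: for every (t,g) with cut(t,g), stitched(t,g).
Restrictor pairs: (t1,g1) ✓  (t1,g2) ✓  (t1,g4) ✓  (t1,g5) ✓  (t2,g1) ✓  (t2,g3) ✓  (t2,g4) ✓  (t2,g5) ✓  (t3,g1) ✓  (t3,g4) ✓  (t4,g1) ✓  (t4,g2) ✓  (t4,g4) ✓  (t5,g3) ✓  (t5,g4) ✓  (t5,g7) ✓  (t5,g9) ✓  (t6,g6) ✓
Counterexamples (restrictor pairs failing the scope): 0.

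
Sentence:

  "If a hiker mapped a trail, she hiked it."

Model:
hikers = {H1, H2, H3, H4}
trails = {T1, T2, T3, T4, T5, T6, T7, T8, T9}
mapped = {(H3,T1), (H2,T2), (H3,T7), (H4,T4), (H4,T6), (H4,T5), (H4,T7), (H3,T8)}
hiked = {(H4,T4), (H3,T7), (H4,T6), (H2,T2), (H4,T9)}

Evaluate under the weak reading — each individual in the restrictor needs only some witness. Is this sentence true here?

"it" takes "a trail" as antecedent — a donkey pronoun bound across the clause boundary.
Weak reading: every hiker h with some mapped-trail has at least one mapped-trail t such that hiked(h,t).
Per hiker: H2:✓  H3:✓  H4:✓
Every hiker in the restrictor has a witness.

True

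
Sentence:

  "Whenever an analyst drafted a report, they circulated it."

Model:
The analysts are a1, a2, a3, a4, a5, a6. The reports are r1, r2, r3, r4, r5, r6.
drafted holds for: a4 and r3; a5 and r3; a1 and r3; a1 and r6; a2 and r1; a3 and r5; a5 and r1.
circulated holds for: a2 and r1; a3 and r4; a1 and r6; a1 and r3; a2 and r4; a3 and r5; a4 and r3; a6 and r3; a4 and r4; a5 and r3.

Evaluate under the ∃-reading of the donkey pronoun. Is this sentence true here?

"it" takes "a report" as antecedent — a donkey pronoun bound across the clause boundary.
Weak reading: every analyst a with some drafted-report has at least one drafted-report r such that circulated(a,r).
Per analyst: a1:✓  a2:✓  a3:✓  a4:✓  a5:✓
Every analyst in the restrictor has a witness.

True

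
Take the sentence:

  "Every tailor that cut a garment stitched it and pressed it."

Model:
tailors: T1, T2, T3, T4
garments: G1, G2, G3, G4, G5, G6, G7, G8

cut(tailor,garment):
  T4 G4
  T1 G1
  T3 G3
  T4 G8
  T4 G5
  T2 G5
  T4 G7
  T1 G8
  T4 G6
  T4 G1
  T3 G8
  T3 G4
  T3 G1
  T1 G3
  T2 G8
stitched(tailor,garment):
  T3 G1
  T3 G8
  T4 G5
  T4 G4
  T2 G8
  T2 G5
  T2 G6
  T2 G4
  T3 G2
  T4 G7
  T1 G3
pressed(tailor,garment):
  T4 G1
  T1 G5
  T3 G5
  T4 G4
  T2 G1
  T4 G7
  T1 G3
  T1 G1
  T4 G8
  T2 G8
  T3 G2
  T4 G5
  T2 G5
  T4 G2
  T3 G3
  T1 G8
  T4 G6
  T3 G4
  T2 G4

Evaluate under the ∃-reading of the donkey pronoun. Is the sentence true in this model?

"it" takes "a garment" as antecedent — a donkey pronoun bound across the clause boundary.
Weak reading: every tailor t with some cut-garment has at least one cut-garment g such that stitched(t,g) ∧ pressed(t,g).
Per tailor: T1:✓  T2:✓  T3:✗  T4:✓
T3 has no witness among its cut-garments.

False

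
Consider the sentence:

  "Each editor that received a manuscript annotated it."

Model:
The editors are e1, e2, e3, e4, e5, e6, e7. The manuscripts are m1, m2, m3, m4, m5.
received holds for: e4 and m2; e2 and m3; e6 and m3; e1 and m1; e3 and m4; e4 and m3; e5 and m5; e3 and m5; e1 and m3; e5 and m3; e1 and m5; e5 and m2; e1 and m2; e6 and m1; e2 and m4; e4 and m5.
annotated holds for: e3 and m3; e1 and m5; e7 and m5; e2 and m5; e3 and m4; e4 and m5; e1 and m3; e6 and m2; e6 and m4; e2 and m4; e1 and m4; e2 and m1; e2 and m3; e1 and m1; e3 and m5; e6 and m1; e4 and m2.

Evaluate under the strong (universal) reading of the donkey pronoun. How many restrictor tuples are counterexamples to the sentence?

6

"it" takes "a manuscript" as antecedent — a donkey pronoun bound across the clause boundary.
Strong reading: for every (e,m) with received(e,m), annotated(e,m).
Restrictor pairs: (e1,m1) ✓  (e1,m2) ✗  (e1,m3) ✓  (e1,m5) ✓  (e2,m3) ✓  (e2,m4) ✓  (e3,m4) ✓  (e3,m5) ✓  (e4,m2) ✓  (e4,m3) ✗  (e4,m5) ✓  (e5,m2) ✗  (e5,m3) ✗  (e5,m5) ✗  (e6,m1) ✓  (e6,m3) ✗
Counterexamples (restrictor pairs failing the scope): 6.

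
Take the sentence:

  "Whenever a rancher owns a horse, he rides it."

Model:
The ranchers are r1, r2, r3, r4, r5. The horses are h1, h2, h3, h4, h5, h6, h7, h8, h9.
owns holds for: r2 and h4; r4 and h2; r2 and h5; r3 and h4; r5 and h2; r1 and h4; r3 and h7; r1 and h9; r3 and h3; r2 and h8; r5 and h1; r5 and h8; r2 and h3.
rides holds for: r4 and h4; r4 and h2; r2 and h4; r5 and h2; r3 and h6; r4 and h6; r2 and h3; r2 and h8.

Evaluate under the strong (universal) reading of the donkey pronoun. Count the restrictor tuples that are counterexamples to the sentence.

"it" takes "a horse" as antecedent — a donkey pronoun bound across the clause boundary.
Strong reading: for every (r,h) with owns(r,h), rides(r,h).
Restrictor pairs: (r1,h4) ✗  (r1,h9) ✗  (r2,h3) ✓  (r2,h4) ✓  (r2,h5) ✗  (r2,h8) ✓  (r3,h3) ✗  (r3,h4) ✗  (r3,h7) ✗  (r4,h2) ✓  (r5,h1) ✗  (r5,h2) ✓  (r5,h8) ✗
Counterexamples (restrictor pairs failing the scope): 8.

8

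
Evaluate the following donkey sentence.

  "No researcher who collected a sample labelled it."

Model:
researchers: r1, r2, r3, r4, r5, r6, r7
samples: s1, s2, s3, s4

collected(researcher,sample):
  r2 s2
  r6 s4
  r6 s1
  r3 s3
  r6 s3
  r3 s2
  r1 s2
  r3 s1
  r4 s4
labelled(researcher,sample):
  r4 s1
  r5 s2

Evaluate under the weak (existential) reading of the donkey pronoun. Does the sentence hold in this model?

True

"it" takes "a sample" as antecedent — a donkey pronoun bound across the clause boundary.
Truth condition: for no (r,s) with collected(r,s) does labelled(r,s) hold.
Restrictor pairs — does the scope hold? (r1,s2):fails  (r2,s2):fails  (r3,s1):fails  (r3,s2):fails  (r3,s3):fails  (r4,s4):fails  (r6,s1):fails  (r6,s3):fails  (r6,s4):fails
Scope holds for no restrictor pair, so the sentence is true.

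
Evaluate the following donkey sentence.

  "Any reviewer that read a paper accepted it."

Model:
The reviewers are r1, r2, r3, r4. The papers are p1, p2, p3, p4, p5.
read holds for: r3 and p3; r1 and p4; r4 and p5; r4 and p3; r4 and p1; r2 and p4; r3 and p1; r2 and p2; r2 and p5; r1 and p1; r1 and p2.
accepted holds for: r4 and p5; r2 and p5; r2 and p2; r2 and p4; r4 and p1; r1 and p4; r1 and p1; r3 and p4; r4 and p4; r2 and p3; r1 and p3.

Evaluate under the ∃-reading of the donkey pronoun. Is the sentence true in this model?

False

"it" takes "a paper" as antecedent — a donkey pronoun bound across the clause boundary.
Weak reading: every reviewer r with some read-paper has at least one read-paper p such that accepted(r,p).
Per reviewer: r1:✓  r2:✓  r3:✗  r4:✓
r3 has no witness among its read-papers.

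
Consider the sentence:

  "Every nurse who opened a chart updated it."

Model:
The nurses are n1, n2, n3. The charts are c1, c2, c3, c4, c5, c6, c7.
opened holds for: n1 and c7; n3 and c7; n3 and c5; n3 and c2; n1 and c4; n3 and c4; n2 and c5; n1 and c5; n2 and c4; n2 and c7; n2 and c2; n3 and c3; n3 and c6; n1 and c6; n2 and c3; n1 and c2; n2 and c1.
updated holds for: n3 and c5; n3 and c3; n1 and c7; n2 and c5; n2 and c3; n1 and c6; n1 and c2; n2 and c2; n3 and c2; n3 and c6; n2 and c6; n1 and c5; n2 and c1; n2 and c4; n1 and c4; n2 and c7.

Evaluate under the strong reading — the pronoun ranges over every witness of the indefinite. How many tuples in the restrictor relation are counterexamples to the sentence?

"it" takes "a chart" as antecedent — a donkey pronoun bound across the clause boundary.
Strong reading: for every (n,c) with opened(n,c), updated(n,c).
Restrictor pairs: (n1,c2) ✓  (n1,c4) ✓  (n1,c5) ✓  (n1,c6) ✓  (n1,c7) ✓  (n2,c1) ✓  (n2,c2) ✓  (n2,c3) ✓  (n2,c4) ✓  (n2,c5) ✓  (n2,c7) ✓  (n3,c2) ✓  (n3,c3) ✓  (n3,c4) ✗  (n3,c5) ✓  (n3,c6) ✓  (n3,c7) ✗
Counterexamples (restrictor pairs failing the scope): 2.

2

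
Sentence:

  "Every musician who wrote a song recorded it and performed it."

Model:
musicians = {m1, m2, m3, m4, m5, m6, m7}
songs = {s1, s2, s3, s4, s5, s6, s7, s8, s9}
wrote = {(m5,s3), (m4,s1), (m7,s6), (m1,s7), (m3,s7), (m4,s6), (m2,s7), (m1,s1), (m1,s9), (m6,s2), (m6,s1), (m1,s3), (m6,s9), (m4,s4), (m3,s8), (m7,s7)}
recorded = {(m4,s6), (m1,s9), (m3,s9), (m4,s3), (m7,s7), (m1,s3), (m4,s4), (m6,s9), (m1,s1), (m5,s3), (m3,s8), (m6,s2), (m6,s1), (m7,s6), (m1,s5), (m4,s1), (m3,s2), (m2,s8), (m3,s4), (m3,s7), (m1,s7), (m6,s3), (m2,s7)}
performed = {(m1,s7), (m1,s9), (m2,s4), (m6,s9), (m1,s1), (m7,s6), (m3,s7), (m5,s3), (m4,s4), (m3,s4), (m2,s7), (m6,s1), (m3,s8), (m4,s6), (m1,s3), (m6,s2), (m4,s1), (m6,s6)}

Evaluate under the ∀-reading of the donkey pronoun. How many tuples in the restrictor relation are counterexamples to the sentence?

"it" takes "a song" as antecedent — a donkey pronoun bound across the clause boundary.
Strong reading: for every (m,s) with wrote(m,s), recorded(m,s) ∧ performed(m,s).
Restrictor pairs: (m1,s1) ✓  (m1,s3) ✓  (m1,s7) ✓  (m1,s9) ✓  (m2,s7) ✓  (m3,s7) ✓  (m3,s8) ✓  (m4,s1) ✓  (m4,s4) ✓  (m4,s6) ✓  (m5,s3) ✓  (m6,s1) ✓  (m6,s2) ✓  (m6,s9) ✓  (m7,s6) ✓  (m7,s7) ✗
Counterexamples (restrictor pairs failing the scope): 1.

1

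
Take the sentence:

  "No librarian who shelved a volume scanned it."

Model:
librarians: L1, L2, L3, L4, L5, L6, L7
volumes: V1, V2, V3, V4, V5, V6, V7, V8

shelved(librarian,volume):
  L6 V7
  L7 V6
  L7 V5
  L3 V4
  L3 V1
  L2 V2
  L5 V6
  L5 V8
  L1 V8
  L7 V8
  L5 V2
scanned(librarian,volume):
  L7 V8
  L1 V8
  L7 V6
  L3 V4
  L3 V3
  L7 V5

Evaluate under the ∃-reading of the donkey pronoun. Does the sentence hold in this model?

False

"it" takes "a volume" as antecedent — a donkey pronoun bound across the clause boundary.
Truth condition: for no (l,v) with shelved(l,v) does scanned(l,v) hold.
Restrictor pairs — does the scope hold? (L1,V8):holds  (L2,V2):fails  (L3,V1):fails  (L3,V4):holds  (L5,V2):fails  (L5,V6):fails  (L5,V8):fails  (L6,V7):fails  (L7,V5):holds  (L7,V6):holds  (L7,V8):holds
Scope holds for 5 pair(s), so the sentence is false.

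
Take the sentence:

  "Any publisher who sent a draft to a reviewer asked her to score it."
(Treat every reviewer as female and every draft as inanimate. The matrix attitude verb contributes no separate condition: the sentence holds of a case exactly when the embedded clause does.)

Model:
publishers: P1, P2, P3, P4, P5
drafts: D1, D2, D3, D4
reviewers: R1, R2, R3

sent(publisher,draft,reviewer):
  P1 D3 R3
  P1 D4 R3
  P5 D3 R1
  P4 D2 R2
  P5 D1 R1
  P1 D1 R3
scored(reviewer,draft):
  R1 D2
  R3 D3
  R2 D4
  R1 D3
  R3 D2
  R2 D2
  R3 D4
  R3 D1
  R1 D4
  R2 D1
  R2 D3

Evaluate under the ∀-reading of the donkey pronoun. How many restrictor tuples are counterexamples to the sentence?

"her" takes "a reviewer" as antecedent and "it" takes "a draft"; both are donkey pronouns co-varying with the restrictor.
Strong reading: for every (p,d,r) with sent(p,d,r), scored(r,d).
Restrictor triples: (P1,D1,R3)→scored(R3,D1) ✓  (P1,D3,R3)→scored(R3,D3) ✓  (P1,D4,R3)→scored(R3,D4) ✓  (P4,D2,R2)→scored(R2,D2) ✓  (P5,D1,R1)→scored(R1,D1) ✗  (P5,D3,R1)→scored(R1,D3) ✓
Counterexamples (restrictor triples failing the scope): 1.

1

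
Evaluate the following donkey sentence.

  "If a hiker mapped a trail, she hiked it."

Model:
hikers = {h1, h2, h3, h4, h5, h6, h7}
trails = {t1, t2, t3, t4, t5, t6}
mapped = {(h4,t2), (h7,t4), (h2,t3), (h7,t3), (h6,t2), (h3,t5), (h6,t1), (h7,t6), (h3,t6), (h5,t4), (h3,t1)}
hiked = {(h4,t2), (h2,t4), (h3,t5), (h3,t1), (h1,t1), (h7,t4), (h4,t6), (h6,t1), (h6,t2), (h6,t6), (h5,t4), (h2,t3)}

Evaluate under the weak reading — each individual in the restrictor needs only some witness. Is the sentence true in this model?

True

"it" takes "a trail" as antecedent — a donkey pronoun bound across the clause boundary.
Weak reading: every hiker h with some mapped-trail has at least one mapped-trail t such that hiked(h,t).
Per hiker: h2:✓  h3:✓  h4:✓  h5:✓  h6:✓  h7:✓
Every hiker in the restrictor has a witness.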